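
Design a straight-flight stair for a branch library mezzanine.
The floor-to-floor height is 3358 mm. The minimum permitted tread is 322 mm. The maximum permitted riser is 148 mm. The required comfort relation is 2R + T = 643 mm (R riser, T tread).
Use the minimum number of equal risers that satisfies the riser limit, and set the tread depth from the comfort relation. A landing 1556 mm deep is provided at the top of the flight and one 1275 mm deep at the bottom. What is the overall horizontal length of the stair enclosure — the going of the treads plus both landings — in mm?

10553 mm

3358 / 148 = 22.69, so 23 risers are needed.
R = 3358 ÷ 23 = 146 mm.
Tread T = 643 − 2 × 146 = 351 mm (≥ 322 mm).
Going = (23 − 1) × 351 = 7722 mm.
Add landings: 7722 + 1556 + 1275 = 10553 mm.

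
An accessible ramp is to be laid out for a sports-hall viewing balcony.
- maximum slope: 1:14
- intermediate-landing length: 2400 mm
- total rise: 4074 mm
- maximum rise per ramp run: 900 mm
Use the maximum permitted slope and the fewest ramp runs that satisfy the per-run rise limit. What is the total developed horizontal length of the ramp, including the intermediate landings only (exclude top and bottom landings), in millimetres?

At most 900 each: 4074/900 = 4.53, giving 5 ramp runs. That means 4 intermediate landings.
Horizontal run for 4074 mm of rise at 1:14 is 4074 × 14 = 57036 mm.
4 intermediate landings contribute 4 × 2400 = 9600 mm.
Developed length = 57036 + 9600 = 66636 mm.

66636 mm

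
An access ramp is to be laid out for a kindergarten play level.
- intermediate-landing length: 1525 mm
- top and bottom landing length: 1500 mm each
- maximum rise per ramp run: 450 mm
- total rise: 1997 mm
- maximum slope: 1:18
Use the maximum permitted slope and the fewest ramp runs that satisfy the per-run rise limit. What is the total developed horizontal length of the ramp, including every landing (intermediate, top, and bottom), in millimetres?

45046 mm

At most 450 each: 1997/450 = 4.44, giving 5 ramp runs. That means 4 intermediate landings.
Horizontal run for 1997 mm of rise at 1:18 is 1997 × 18 = 35946 mm.
4 intermediate landings contribute 4 × 1525 = 6100 mm.
Top and bottom landings: 2 × 1500 = 3000 mm.
Total = 35946 + 6100 + 3000 = 45046 mm.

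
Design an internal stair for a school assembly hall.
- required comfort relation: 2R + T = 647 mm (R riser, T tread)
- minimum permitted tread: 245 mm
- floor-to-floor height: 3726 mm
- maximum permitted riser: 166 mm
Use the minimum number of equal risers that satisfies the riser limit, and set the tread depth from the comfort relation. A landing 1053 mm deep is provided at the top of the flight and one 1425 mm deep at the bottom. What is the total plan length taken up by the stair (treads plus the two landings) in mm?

3726 / 166 = 22.446 → round up to 23 risers.
Each riser is 3726/23 = 162 mm (≤ 166 mm).
Tread T = 647 − 2 × 162 = 323 mm (≥ 245 mm).
Going = (23 − 1) × 323 = 7106 mm.
Add landings: 7106 + 1053 + 1425 = 9584 mm.

9584 mm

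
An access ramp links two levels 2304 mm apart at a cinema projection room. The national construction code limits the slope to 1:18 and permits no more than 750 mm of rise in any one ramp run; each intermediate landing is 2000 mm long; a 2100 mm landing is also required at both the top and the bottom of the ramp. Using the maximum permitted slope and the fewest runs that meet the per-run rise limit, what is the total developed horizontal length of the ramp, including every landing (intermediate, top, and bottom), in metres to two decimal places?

51.67 m

2304 / 750 = 3.07, so 4 ramp runs are needed. That means 3 intermediate landings.
Ramp run (horizontal) at 1:18: 2304 × 18 = 41472 mm.
3 intermediate landings contribute 3 × 2000 = 6000 mm.
Top and bottom landings: 2 × 2100 = 4200 mm.
Total = 41472 + 6000 + 4200 = 51672 mm.
= 51.67 m.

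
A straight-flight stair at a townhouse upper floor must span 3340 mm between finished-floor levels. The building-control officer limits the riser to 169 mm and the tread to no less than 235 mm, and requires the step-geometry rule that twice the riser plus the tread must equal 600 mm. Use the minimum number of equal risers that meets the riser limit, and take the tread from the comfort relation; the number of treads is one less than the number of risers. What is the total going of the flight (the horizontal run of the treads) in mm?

At most 169 each: 3340/169 = 19.76, giving 20 risers.
Riser R = 3340 / 20 = 167 mm, within the 169 mm limit.
From 2R + T = 600: T = 600 − 334 = 266 mm.
Going = (20 − 1) × 266 = 5054 mm.

5054 mm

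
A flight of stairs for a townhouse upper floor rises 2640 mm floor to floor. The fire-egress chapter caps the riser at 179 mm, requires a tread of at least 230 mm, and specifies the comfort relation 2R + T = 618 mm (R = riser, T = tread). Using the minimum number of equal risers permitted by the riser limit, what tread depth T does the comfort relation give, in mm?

⌈2640/179⌉ = 15 risers.
Each riser is 2640/15 = 176 mm (≤ 179 mm).
T = 618 − 2·176 = 266 mm, which satisfies the 230 mm minimum.

266 mm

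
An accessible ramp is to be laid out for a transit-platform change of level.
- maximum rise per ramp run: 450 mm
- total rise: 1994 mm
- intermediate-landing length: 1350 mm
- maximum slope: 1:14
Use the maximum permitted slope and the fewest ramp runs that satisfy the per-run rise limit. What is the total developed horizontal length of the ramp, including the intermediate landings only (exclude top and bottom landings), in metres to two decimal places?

33.32 m

⌈1994/450⌉ = 5 ramp runs. That means 4 intermediate landings.
Ramp run (horizontal) at 1:14: 1994 × 14 = 27916 mm.
Intermediate landings: 4 × 1350 = 5400 mm.
Total developed length = 27916 + 5400 = 33316 mm.
= 33.32 m.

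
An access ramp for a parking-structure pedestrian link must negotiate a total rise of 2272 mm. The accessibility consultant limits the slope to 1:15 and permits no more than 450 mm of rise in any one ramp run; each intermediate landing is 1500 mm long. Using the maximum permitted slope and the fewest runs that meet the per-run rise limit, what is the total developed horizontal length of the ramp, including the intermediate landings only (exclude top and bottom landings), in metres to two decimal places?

41.58 m

⌈2272/450⌉ = 6 ramp runs. That means 5 intermediate landings.
Ramp run (horizontal) at 1:15: 2272 × 15 = 34080 mm.
Intermediate landings: 5 × 1500 = 7500 mm.
Developed length = 34080 + 7500 = 41580 mm.
= 41.58 m.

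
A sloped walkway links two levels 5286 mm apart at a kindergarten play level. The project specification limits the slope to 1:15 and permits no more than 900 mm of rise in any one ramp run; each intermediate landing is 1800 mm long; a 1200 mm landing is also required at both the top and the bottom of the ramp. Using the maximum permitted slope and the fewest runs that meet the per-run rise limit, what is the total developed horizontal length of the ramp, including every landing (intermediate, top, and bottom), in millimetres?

5286 / 900 = 5.873 → round up to 6 ramp runs. That means 5 intermediate landings.
Horizontal run for 5286 mm of rise at 1:15 is 5286 × 15 = 79290 mm.
Intermediate landings: 5 × 1800 = 9000 mm.
Top and bottom landings: 2 × 1200 = 2400 mm.
Total = 79290 + 9000 + 2400 = 90690 mm.

90690 mm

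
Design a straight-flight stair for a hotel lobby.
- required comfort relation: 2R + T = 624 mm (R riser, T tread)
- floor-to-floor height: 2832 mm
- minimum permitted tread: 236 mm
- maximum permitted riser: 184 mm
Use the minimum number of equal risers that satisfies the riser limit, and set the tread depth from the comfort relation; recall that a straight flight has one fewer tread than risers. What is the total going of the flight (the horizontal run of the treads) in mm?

4050 mm

⌈2832/184⌉ = 16 risers.
Riser R = 2832 / 16 = 177 mm, within the 184 mm limit.
T = 624 − 2·177 = 270 mm, which satisfies the 236 mm minimum.
16 risers give 15 treads; going = 15 × 270 = 4050 mm.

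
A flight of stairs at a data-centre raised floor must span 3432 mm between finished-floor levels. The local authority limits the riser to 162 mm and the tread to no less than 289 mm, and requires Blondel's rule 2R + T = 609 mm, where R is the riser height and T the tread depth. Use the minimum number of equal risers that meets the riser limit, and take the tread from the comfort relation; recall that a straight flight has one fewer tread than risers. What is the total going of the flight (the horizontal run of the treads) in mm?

⌈3432/162⌉ = 22 risers.
Riser R = 3432 / 22 = 156 mm, within the 162 mm limit.
From 2R + T = 609: T = 609 − 312 = 297 mm.
Treads = 22 − 1 = 21; going = 21 × 297 = 6237 mm.

6237 mm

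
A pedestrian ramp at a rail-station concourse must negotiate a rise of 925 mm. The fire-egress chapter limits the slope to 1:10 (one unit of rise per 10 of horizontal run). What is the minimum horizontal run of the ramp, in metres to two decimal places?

9.25 m

Run = rise × 10 = 925 × 10 = 9250 mm.
9250 mm = 9.25 m.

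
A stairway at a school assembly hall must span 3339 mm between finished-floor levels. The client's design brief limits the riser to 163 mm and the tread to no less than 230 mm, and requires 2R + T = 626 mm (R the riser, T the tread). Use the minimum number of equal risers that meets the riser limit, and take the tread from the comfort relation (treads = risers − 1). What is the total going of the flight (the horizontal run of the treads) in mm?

6160 mm

⌈3339/163⌉ = 21 risers.
Riser R = 3339 / 21 = 159 mm, within the 163 mm limit.
From 2R + T = 626: T = 626 − 318 = 308 mm.
Going = (21 − 1) × 308 = 6160 mm.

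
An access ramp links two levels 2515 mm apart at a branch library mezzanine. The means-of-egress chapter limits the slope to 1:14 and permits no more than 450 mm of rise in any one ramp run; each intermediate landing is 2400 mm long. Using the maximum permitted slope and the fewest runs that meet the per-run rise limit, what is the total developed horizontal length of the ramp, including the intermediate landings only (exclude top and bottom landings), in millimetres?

47210 mm

⌈2515/450⌉ = 6 ramp runs. That means 5 intermediate landings.
Ramp run (horizontal) at 1:14: 2515 × 14 = 35210 mm.
Intermediate landings: 5 × 2400 = 12000 mm.
Total developed length = 35210 + 12000 = 47210 mm.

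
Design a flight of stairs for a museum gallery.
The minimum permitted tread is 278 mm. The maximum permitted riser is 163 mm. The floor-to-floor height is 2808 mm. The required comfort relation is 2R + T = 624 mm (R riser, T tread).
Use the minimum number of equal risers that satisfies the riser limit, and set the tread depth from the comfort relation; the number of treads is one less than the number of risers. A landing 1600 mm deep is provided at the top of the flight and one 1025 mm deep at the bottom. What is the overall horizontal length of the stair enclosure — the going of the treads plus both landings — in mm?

7929 mm

2808 / 163 = 17.227 → round up to 18 risers.
Each riser is 2808/18 = 156 mm (≤ 163 mm).
Tread T = 624 − 2 × 156 = 312 mm (≥ 278 mm).
Going = (18 − 1) × 312 = 5304 mm.
Add landings: 5304 + 1600 + 1025 = 7929 mm.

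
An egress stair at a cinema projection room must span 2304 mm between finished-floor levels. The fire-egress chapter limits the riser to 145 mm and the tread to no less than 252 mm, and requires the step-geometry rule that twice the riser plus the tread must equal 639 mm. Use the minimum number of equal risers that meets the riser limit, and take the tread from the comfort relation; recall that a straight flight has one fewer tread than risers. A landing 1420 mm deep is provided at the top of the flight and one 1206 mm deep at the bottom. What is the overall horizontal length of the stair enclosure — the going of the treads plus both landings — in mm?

7891 mm

⌈2304/145⌉ = 16 risers.
R = 2304 ÷ 16 = 144 mm.
T = 639 − 2·144 = 351 mm, which satisfies the 252 mm minimum.
Going = (16 − 1) × 351 = 5265 mm.
Add landings: 5265 + 1420 + 1206 = 7891 mm.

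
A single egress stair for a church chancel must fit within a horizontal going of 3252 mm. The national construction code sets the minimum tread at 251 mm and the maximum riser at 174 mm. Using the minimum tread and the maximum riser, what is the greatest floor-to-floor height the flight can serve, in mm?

Treads that fit: ⌊3252 / 251⌋ = 12.
Risers = treads + 1 = 13.
Maximum height = 13 × 174 = 2262 mm.

2262 mm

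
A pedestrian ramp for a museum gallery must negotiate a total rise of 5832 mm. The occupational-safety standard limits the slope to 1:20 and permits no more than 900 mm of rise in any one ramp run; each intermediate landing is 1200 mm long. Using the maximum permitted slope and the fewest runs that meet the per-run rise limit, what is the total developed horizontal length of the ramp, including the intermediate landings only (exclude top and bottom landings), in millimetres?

At most 900 each: 5832/900 = 6.48, giving 7 ramp runs. That means 6 intermediate landings.
Ramp run (horizontal) at 1:20: 5832 × 20 = 116640 mm.
6 intermediate landings contribute 6 × 1200 = 7200 mm.
Developed length = 116640 + 7200 = 123840 mm.

123840 mm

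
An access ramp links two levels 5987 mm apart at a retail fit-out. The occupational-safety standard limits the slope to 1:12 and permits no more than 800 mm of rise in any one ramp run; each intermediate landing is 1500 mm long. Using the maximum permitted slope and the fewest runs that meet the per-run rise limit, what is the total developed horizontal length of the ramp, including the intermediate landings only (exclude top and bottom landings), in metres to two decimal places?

82.34 m

⌈5987/800⌉ = 8 ramp runs. That means 7 intermediate landings.
Ramp run (horizontal) at 1:12: 5987 × 12 = 71844 mm.
Intermediate landings: 7 × 1500 = 10500 mm.
Developed length = 71844 + 10500 = 82344 mm.
= 82.34 m.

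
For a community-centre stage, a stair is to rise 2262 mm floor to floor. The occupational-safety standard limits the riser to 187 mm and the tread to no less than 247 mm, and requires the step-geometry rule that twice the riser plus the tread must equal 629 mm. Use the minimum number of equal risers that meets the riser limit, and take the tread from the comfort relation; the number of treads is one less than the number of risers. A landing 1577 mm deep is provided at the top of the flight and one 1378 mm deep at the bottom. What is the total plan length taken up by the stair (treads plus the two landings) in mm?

⌈2262/187⌉ = 13 risers.
R = 2262 ÷ 13 = 174 mm.
Tread T = 629 − 2 × 174 = 281 mm (≥ 247 mm).
Treads = 13 − 1 = 12; going = 12 × 281 = 3372 mm.
Enclosure = 3372 + 1577 + 1378 = 6327 mm.

6327 mm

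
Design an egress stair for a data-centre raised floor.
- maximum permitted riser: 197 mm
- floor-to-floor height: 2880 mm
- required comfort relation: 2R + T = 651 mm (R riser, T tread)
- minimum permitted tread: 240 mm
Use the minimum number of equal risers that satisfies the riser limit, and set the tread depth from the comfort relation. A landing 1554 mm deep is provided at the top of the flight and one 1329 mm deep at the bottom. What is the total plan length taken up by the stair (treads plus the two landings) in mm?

6621 mm

2880 / 197 = 14.62, so 15 risers are needed.
R = 2880 ÷ 15 = 192 mm.
Tread T = 651 − 2 × 192 = 267 mm (≥ 240 mm).
Going = (15 − 1) × 267 = 3738 mm.
Add landings: 3738 + 1554 + 1329 = 6621 mm.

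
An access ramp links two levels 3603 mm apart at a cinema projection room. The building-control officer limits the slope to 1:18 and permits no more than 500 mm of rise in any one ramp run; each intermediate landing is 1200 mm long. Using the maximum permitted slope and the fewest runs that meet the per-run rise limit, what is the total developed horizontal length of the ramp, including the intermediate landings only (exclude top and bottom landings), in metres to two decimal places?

3603 / 500 = 7.21, so 8 ramp runs are needed. That means 7 intermediate landings.
Horizontal run for 3603 mm of rise at 1:18 is 3603 × 18 = 64854 mm.
Intermediate landings: 7 × 1200 = 8400 mm.
Developed length = 64854 + 8400 = 73254 mm.
= 73.25 m.

73.25 m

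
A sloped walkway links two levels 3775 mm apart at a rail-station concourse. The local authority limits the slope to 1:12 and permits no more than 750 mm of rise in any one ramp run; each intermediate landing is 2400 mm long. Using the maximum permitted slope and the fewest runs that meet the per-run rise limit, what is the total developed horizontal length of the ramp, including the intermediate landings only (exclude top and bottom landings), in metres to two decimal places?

57.30 m

At most 750 each: 3775/750 = 5.03, giving 6 ramp runs. That means 5 intermediate landings.
Horizontal run for 3775 mm of rise at 1:12 is 3775 × 12 = 45300 mm.
5 intermediate landings contribute 5 × 2400 = 12000 mm.
Developed length = 45300 + 12000 = 57300 mm.
= 57.30 m.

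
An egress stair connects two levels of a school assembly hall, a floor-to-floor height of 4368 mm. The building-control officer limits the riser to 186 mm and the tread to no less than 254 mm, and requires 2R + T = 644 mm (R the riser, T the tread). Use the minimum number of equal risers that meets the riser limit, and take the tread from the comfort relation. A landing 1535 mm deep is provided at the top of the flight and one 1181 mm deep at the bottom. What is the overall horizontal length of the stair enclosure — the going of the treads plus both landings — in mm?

4368 / 186 = 23.484 → round up to 24 risers.
Each riser is 4368/24 = 182 mm (≤ 186 mm).
From 2R + T = 644: T = 644 − 364 = 280 mm.
Going = (24 − 1) × 280 = 6440 mm.
Enclosure = 6440 + 1535 + 1181 = 9156 mm.

9156 mm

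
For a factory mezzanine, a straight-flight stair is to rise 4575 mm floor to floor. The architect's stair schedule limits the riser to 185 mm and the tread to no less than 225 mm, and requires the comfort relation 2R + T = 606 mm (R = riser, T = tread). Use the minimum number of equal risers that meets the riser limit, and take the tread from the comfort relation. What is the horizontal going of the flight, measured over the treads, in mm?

5760 mm

At most 185 each: 4575/185 = 24.73, giving 25 risers.
R = 4575 ÷ 25 = 183 mm.
Tread T = 606 − 2 × 183 = 240 mm (≥ 225 mm).
Treads = 25 − 1 = 24; going = 24 × 240 = 5760 mm.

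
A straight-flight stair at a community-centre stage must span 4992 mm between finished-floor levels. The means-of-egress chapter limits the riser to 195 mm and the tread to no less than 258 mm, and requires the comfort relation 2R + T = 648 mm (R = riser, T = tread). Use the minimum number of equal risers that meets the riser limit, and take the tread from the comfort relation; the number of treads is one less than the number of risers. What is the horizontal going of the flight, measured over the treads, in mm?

4992 / 195 = 25.600 → round up to 26 risers.
Riser R = 4992 / 26 = 192 mm, within the 195 mm limit.
From 2R + T = 648: T = 648 − 384 = 264 mm.
26 risers give 25 treads; going = 25 × 264 = 6600 mm.

6600 mm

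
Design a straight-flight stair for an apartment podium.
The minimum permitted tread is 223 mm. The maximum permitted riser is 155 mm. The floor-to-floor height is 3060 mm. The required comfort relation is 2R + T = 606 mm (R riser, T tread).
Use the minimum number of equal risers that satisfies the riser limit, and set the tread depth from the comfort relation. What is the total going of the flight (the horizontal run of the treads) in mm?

5700 mm

3060 / 155 = 19.742 → round up to 20 risers.
R = 3060 ÷ 20 = 153 mm.
From 2R + T = 606: T = 606 − 306 = 300 mm.
Treads = 20 − 1 = 19; going = 19 × 300 = 5700 mm.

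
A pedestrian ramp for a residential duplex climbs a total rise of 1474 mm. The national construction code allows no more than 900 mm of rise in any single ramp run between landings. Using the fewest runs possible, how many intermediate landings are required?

⌈1474/900⌉ = 2 ramp runs.
2 runs are separated by 1 intermediate landings.

1 intermediate landings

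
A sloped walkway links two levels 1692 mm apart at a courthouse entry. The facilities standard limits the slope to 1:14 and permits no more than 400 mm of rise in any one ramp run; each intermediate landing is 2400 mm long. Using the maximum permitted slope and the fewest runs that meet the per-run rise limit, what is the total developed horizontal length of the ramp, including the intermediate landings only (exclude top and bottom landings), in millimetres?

1692 / 400 = 4.230 → round up to 5 ramp runs. That means 4 intermediate landings.
Horizontal run for 1692 mm of rise at 1:14 is 1692 × 14 = 23688 mm.
Intermediate landings: 4 × 2400 = 9600 mm.
Developed length = 23688 + 9600 = 33288 mm.

33288 mm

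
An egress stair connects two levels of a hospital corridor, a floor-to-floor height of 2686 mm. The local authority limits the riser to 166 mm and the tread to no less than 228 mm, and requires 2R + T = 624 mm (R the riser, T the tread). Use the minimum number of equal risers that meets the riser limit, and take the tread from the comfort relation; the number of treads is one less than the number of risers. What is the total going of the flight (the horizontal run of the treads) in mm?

⌈2686/166⌉ = 17 risers.
Each riser is 2686/17 = 158 mm (≤ 166 mm).
T = 624 − 2·158 = 308 mm, which satisfies the 228 mm minimum.
Going = (17 − 1) × 308 = 4928 mm.

4928 mm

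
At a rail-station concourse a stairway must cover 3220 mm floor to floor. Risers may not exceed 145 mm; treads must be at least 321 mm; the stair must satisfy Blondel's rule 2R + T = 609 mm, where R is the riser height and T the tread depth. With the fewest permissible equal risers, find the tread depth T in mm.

329 mm

3220 / 145 = 22.207 → round up to 23 risers.
R = 3220 ÷ 23 = 140 mm.
Tread T = 609 − 2 × 140 = 329 mm (≥ 321 mm).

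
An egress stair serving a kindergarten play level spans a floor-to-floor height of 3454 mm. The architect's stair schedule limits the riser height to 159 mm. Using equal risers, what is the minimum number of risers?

22 risers

3454 / 159 = 21.72, so 22 risers are needed.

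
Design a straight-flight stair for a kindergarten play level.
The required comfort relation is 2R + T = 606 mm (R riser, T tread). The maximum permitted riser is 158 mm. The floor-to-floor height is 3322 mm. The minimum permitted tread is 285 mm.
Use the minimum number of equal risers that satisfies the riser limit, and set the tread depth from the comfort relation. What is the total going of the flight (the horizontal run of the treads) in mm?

6384 mm

3322 / 158 = 21.025 → round up to 22 risers.
Each riser is 3322/22 = 151 mm (≤ 158 mm).
Tread T = 606 − 2 × 151 = 304 mm (≥ 285 mm).
Treads = 22 − 1 = 21; going = 21 × 304 = 6384 mm.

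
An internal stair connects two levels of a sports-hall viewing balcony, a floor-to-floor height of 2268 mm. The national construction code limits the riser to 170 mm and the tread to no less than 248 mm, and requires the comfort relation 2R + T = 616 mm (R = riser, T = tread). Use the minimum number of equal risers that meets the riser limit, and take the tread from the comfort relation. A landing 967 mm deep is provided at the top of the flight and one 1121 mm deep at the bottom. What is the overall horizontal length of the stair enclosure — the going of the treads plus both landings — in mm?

5884 mm

At most 170 each: 2268/170 = 13.34, giving 14 risers.
Riser R = 2268 / 14 = 162 mm, within the 170 mm limit.
From 2R + T = 616: T = 616 − 324 = 292 mm.
14 risers give 13 treads; going = 13 × 292 = 3796 mm.
Enclosure = 3796 + 967 + 1121 = 5884 mm.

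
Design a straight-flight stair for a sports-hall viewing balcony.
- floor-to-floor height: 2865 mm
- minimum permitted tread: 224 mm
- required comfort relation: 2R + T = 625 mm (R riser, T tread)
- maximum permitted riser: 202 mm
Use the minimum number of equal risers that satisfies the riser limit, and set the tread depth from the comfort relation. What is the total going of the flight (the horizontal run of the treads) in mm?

2865 / 202 = 14.18, so 15 risers are needed.
Each riser is 2865/15 = 191 mm (≤ 202 mm).
Tread T = 625 − 2 × 191 = 243 mm (≥ 224 mm).
15 risers give 14 treads; going = 14 × 243 = 3402 mm.

3402 mm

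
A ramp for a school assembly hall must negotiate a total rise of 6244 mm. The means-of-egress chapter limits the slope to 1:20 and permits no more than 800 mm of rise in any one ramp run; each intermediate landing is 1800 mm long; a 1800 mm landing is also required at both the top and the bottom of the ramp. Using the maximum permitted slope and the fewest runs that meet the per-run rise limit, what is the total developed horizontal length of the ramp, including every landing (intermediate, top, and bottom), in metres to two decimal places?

6244 / 800 = 7.805 → round up to 8 ramp runs. That means 7 intermediate landings.
Ramp run (horizontal) at 1:20: 6244 × 20 = 124880 mm.
7 intermediate landings contribute 7 × 1800 = 12600 mm.
Top and bottom landings: 2 × 1800 = 3600 mm.
Total = 124880 + 12600 + 3600 = 141080 mm.
= 141.08 m.

141.08 m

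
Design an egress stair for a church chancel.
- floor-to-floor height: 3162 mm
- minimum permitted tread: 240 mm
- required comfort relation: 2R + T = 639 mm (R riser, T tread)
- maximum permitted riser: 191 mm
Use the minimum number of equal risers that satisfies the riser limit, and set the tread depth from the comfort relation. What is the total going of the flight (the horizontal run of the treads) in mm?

4272 mm

3162 / 191 = 16.55, so 17 risers are needed.
R = 3162 ÷ 17 = 186 mm.
From 2R + T = 639: T = 639 − 372 = 267 mm.
17 risers give 16 treads; going = 16 × 267 = 4272 mm.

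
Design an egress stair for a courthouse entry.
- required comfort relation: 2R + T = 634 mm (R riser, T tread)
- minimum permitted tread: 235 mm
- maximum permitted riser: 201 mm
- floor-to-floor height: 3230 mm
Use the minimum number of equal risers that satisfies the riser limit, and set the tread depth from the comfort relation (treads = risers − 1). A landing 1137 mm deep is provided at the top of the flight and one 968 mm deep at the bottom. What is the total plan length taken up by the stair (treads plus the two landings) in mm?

⌈3230/201⌉ = 17 risers.
Riser R = 3230 / 17 = 190 mm, within the 201 mm limit.
T = 634 − 2·190 = 254 mm, which satisfies the 235 mm minimum.
17 risers give 16 treads; going = 16 × 254 = 4064 mm.
Enclosure = 4064 + 1137 + 968 = 6169 mm.

6169 mm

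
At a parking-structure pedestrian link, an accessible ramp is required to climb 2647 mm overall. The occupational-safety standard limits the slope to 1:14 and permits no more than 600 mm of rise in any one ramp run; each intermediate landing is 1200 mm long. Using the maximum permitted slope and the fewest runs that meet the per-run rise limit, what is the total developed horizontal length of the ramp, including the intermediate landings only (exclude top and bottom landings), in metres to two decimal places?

At most 600 each: 2647/600 = 4.41, giving 5 ramp runs. That means 4 intermediate landings.
Ramp run (horizontal) at 1:14: 2647 × 14 = 37058 mm.
4 intermediate landings contribute 4 × 1200 = 4800 mm.
Total developed length = 37058 + 4800 = 41858 mm.
= 41.86 m.

41.86 m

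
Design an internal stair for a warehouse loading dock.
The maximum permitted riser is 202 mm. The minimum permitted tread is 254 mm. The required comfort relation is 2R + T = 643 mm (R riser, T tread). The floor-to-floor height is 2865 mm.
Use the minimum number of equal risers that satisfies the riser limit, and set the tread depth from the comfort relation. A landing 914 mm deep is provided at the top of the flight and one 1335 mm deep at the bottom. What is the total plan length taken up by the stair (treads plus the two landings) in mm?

5903 mm

⌈2865/202⌉ = 15 risers.
Each riser is 2865/15 = 191 mm (≤ 202 mm).
Tread T = 643 − 2 × 191 = 261 mm (≥ 254 mm).
15 risers give 14 treads; going = 14 × 261 = 3654 mm.
Enclosure = 3654 + 914 + 1335 = 5903 mm.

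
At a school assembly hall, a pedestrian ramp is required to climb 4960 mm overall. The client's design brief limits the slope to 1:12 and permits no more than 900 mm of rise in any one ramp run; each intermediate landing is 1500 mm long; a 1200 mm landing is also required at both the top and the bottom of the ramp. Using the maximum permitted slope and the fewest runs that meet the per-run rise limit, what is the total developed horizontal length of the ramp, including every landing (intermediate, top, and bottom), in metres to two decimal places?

4960 / 900 = 5.51, so 6 ramp runs are needed. That means 5 intermediate landings.
Ramp run (horizontal) at 1:12: 4960 × 12 = 59520 mm.
5 intermediate landings contribute 5 × 1500 = 7500 mm.
Top and bottom landings: 2 × 1200 = 2400 mm.
Total = 59520 + 7500 + 2400 = 69420 mm.
= 69.42 m.

69.42 m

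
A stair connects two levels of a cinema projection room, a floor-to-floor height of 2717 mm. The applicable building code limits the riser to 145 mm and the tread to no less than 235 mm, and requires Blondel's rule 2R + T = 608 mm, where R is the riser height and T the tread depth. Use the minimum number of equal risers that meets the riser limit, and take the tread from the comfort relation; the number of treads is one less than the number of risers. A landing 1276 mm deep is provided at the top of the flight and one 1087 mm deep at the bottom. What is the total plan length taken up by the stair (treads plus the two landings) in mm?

At most 145 each: 2717/145 = 18.74, giving 19 risers.
Each riser is 2717/19 = 143 mm (≤ 145 mm).
Tread T = 608 − 2 × 143 = 322 mm (≥ 235 mm).
Going = (19 − 1) × 322 = 5796 mm.
Enclosure = 5796 + 1276 + 1087 = 8159 mm.

8159 mm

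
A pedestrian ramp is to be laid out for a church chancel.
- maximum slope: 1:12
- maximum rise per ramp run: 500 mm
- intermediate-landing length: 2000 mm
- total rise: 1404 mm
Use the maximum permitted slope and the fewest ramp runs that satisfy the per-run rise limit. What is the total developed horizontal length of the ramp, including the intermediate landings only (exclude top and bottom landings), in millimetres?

1404 / 500 = 2.808 → round up to 3 ramp runs. That means 2 intermediate landings.
Ramp run (horizontal) at 1:12: 1404 × 12 = 16848 mm.
Intermediate landings: 2 × 2000 = 4000 mm.
Total developed length = 16848 + 4000 = 20848 mm.

20848 mm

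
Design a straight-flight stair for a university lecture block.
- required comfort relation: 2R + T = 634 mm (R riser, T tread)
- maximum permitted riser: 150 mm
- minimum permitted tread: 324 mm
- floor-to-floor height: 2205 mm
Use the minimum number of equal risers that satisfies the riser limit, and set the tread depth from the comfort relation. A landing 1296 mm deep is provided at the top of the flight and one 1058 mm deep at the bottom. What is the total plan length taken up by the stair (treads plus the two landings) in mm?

7114 mm

At most 150 each: 2205/150 = 14.70, giving 15 risers.
Riser R = 2205 / 15 = 147 mm, within the 150 mm limit.
Tread T = 634 − 2 × 147 = 340 mm (≥ 324 mm).
Going = (15 − 1) × 340 = 4760 mm.
Enclosure = 4760 + 1296 + 1058 = 7114 mm.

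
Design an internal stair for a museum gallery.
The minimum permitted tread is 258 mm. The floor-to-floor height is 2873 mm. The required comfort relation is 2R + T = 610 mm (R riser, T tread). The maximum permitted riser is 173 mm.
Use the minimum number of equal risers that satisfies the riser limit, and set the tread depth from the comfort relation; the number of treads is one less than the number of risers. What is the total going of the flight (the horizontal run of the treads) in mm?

2873 / 173 = 16.607 → round up to 17 risers.
R = 2873 ÷ 17 = 169 mm.
Tread T = 610 − 2 × 169 = 272 mm (≥ 258 mm).
Treads = 17 − 1 = 16; going = 16 × 272 = 4352 mm.

4352 mm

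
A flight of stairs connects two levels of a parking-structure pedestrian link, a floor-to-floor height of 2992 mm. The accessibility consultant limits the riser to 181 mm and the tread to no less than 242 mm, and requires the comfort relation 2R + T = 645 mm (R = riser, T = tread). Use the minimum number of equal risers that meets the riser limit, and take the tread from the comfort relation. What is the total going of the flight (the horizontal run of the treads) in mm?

2992 / 181 = 16.53, so 17 risers are needed.
Riser R = 2992 / 17 = 176 mm, within the 181 mm limit.
T = 645 − 2·176 = 293 mm, which satisfies the 242 mm minimum.
Going = (17 − 1) × 293 = 4688 mm.

4688 mm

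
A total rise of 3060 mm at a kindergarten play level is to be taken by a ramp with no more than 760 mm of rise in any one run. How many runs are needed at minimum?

3060 / 760 = 4.03, so 5 ramp runs are needed.

5 runs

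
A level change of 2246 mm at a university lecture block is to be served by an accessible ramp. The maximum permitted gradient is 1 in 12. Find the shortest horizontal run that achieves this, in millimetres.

26952 mm

At 1:12 the run is 12 × 2246 = 26952 mm.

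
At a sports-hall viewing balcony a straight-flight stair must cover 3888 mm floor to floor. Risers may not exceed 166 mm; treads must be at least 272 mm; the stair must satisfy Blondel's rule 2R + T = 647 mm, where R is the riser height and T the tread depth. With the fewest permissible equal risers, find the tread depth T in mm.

323 mm

At most 166 each: 3888/166 = 23.42, giving 24 risers.
R = 3888 ÷ 24 = 162 mm.
From 2R + T = 647: T = 647 − 324 = 323 mm.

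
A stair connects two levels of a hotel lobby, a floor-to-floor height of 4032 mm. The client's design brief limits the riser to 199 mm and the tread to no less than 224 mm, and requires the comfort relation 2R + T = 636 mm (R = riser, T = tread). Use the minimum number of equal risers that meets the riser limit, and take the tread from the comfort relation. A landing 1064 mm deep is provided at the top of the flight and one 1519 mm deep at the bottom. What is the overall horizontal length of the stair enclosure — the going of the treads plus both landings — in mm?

4032 / 199 = 20.261 → round up to 21 risers.
Riser R = 4032 / 21 = 192 mm, within the 199 mm limit.
T = 636 − 2·192 = 252 mm, which satisfies the 224 mm minimum.
Going = (21 − 1) × 252 = 5040 mm.
Enclosure = 5040 + 1064 + 1519 = 7623 mm.

7623 mm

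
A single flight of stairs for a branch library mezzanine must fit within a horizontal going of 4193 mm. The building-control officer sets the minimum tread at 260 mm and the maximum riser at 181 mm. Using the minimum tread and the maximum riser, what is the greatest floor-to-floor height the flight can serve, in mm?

3077 mm

4193 / 260 = 16.13, so 16 treads fit.
Risers = treads + 1 = 17.
Maximum height = 17 × 181 = 3077 mm.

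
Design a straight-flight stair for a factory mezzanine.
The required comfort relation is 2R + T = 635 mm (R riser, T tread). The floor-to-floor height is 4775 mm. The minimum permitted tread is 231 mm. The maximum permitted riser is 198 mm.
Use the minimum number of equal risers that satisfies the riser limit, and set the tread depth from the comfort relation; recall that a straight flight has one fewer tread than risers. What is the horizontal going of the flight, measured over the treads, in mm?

At most 198 each: 4775/198 = 24.12, giving 25 risers.
R = 4775 ÷ 25 = 191 mm.
Tread T = 635 − 2 × 191 = 253 mm (≥ 231 mm).
Going = (25 − 1) × 253 = 6072 mm.

6072 mm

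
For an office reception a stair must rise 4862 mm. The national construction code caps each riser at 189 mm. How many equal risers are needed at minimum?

26 risers

⌈4862/189⌉ = 26 risers.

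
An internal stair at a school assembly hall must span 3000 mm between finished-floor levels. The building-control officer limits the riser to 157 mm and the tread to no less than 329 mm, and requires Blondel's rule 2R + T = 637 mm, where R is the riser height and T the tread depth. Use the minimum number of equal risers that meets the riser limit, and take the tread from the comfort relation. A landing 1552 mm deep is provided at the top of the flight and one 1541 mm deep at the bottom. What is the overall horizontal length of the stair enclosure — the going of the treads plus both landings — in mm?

9496 mm

At most 157 each: 3000/157 = 19.11, giving 20 risers.
R = 3000 ÷ 20 = 150 mm.
Tread T = 637 − 2 × 150 = 337 mm (≥ 329 mm).
Treads = 20 − 1 = 19; going = 19 × 337 = 6403 mm.
Enclosure = 6403 + 1552 + 1541 = 9496 mm.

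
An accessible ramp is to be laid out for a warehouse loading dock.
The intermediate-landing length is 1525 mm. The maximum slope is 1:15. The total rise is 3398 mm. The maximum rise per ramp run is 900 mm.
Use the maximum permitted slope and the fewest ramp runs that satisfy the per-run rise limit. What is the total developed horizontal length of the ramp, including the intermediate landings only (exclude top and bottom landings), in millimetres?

⌈3398/900⌉ = 4 ramp runs. That means 3 intermediate landings.
Horizontal run for 3398 mm of rise at 1:15 is 3398 × 15 = 50970 mm.
Intermediate landings: 3 × 1525 = 4575 mm.
Developed length = 50970 + 4575 = 55545 mm.

55545 mm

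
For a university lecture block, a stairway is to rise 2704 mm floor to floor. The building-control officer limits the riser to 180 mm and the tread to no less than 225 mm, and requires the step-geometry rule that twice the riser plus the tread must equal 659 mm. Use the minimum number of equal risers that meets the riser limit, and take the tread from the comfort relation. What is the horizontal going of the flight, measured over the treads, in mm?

⌈2704/180⌉ = 16 risers.
R = 2704 ÷ 16 = 169 mm.
From 2R + T = 659: T = 659 − 338 = 321 mm.
16 risers give 15 treads; going = 15 × 321 = 4815 mm.

4815 mm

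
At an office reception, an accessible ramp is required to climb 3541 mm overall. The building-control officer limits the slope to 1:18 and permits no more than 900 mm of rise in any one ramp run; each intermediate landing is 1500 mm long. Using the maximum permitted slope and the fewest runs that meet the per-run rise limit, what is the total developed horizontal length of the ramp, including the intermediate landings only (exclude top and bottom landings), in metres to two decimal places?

68.24 m

3541 / 900 = 3.934 → round up to 4 ramp runs. That means 3 intermediate landings.
Horizontal run for 3541 mm of rise at 1:18 is 3541 × 18 = 63738 mm.
Intermediate landings: 3 × 1500 = 4500 mm.
Developed length = 63738 + 4500 = 68238 mm.
= 68.24 m.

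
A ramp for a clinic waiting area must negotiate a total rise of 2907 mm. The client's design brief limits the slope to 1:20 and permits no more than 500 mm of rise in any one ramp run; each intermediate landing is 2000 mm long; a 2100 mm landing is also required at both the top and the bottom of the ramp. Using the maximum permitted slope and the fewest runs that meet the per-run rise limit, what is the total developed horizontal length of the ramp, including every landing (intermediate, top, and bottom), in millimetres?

72340 mm

⌈2907/500⌉ = 6 ramp runs. That means 5 intermediate landings.
Horizontal run for 2907 mm of rise at 1:20 is 2907 × 20 = 58140 mm.
5 intermediate landings contribute 5 × 2000 = 10000 mm.
Top and bottom landings: 2 × 2100 = 4200 mm.
Total = 58140 + 10000 + 4200 = 72340 mm.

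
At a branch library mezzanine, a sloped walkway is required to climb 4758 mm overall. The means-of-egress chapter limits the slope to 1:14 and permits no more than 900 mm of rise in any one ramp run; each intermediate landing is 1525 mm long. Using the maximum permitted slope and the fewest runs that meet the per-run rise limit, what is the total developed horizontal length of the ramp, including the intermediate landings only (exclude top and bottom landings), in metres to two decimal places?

4758 / 900 = 5.29, so 6 ramp runs are needed. That means 5 intermediate landings.
Horizontal run for 4758 mm of rise at 1:14 is 4758 × 14 = 66612 mm.
5 intermediate landings contribute 5 × 1525 = 7625 mm.
Developed length = 66612 + 7625 = 74237 mm.
= 74.24 m.

74.24 m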